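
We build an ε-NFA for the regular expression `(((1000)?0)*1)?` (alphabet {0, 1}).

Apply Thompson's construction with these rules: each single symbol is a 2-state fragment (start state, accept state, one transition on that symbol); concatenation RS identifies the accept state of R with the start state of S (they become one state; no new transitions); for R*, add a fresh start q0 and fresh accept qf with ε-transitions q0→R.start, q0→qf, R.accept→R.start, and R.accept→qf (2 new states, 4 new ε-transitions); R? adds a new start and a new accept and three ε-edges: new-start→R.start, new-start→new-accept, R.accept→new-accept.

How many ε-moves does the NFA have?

Recursing over subexpressions:
Each of the 6 symbol leaves contributes 0 ε-transitions.
  1000 : 0 ε-transitions
  (1000)? : 3 ε-transitions
  (1000)?0 : 3 ε-transitions
  ((1000)?0)* : 7 ε-transitions
  ((1000)?0)*1 : 7 ε-transitions
  (((1000)?0)*1)? : 10 ε-transitions

10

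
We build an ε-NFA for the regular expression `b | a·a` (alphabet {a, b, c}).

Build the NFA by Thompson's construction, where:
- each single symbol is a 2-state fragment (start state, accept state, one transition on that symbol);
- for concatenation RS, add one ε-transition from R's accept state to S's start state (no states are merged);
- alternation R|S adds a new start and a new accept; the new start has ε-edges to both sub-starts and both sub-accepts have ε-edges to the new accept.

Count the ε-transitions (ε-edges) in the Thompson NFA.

Per subexpression:
Each of the 3 symbol leaves contributes 0 ε-transitions.
  a·a = 1 ε-transition
  b | a·a = 5 ε-transitions

5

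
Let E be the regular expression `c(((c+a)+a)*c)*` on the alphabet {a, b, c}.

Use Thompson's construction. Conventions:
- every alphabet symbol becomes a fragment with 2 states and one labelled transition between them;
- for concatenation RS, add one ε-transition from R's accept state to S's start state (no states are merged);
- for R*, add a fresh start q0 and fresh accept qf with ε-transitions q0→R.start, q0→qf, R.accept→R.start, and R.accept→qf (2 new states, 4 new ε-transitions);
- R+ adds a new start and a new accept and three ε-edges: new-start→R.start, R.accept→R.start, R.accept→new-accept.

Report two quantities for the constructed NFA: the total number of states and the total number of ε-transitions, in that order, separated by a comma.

Bottom-up over the parse tree:
Each of the 5 symbol leaves contributes 2 states and 0 ε-transitions.
  c+ → 4 states, 3 ε-transitions
  c+a → 6 states, 4 ε-transitions
  (c+a)+ → 8 states, 7 ε-transitions
  (c+a)+a → 10 states, 8 ε-transitions
  ((c+a)+a)* → 12 states, 12 ε-transitions
  ((c+a)+a)*c → 14 states, 13 ε-transitions
  (((c+a)+a)*c)* → 16 states, 17 ε-transitions
  c(((c+a)+a)*c)* → 18 states, 18 ε-transitions

18, 18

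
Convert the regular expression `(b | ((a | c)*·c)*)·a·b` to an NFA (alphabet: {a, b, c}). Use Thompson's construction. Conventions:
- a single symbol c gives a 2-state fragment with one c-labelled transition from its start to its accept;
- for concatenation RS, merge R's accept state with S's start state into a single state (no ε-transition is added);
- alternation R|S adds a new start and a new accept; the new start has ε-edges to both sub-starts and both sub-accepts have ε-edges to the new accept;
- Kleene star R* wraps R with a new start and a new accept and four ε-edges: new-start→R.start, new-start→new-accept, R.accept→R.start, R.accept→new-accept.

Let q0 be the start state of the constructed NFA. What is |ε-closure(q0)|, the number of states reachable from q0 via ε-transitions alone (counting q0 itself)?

10

Work bottom-up. For each fragment F, track |ε-closure(F.start)| and whether F's accept lies in that closure (i.e. whether F accepts ε). A single-symbol fragment has closure size 1 and does not accept ε.
  a | c : |closure| = 1 + 1 + 1 = 3 (the new accept is not ε-reachable since no branch accepts ε)
  (a | c)* : |closure| = 1 (new start) + 3 (body) + 1 (new accept) = 5
  (a | c)*·c : the left operand accepts ε, so the closure extends into the next operand (the shared merged state is already counted); |closure| = 5 + (1−1) = 5
  ((a | c)*·c)* : |closure| = 1 (new start) + 5 (body) + 1 (new accept) = 7
  b | ((a | c)*·c)* : new start ε-reaches every alternative's start; at least one alternative accepts ε, so the union's new accept is reached too: |closure| = 1 + 1 + 7 + 1 = 10
  (b | ((a | c)*·c)*)·a·b : the left operand accepts ε, so the closure extends into the next operand (the shared merged state is already counted); |closure| = 10 + (1−1) = 10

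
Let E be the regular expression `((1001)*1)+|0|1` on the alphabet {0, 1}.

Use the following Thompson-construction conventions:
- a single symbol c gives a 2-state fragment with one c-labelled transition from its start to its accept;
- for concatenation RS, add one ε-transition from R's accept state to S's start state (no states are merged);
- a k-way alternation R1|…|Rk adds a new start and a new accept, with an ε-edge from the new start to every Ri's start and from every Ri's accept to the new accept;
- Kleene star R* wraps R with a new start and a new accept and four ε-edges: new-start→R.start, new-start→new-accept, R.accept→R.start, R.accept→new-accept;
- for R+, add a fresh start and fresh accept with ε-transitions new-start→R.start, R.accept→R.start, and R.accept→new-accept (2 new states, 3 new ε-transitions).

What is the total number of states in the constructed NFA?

20

Bottom-up over the parse tree:
Each of the 7 symbol leaves contributes a 2-state fragment.
  1001 — 8 states
  (1001)* — 10 states
  (1001)*1 — 12 states
  ((1001)*1)+ — 14 states
  ((1001)*1)+|0|1 — 20 states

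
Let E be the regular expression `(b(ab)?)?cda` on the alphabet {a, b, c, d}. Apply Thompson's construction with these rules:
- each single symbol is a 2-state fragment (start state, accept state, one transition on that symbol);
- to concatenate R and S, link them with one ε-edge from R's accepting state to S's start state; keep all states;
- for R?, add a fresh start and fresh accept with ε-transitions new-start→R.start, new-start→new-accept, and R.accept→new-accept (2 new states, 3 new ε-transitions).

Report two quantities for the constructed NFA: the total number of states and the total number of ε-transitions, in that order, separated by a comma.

16, 11

By structural recursion:
Each of the 6 symbol leaves contributes 2 states and 0 ε-transitions.
  ab → 4 states, 1 ε-transition
  (ab)? → 6 states, 4 ε-transitions
  b(ab)? → 8 states, 5 ε-transitions
  (b(ab)?)? → 10 states, 8 ε-transitions
  (b(ab)?)?cda → 16 states, 11 ε-transitions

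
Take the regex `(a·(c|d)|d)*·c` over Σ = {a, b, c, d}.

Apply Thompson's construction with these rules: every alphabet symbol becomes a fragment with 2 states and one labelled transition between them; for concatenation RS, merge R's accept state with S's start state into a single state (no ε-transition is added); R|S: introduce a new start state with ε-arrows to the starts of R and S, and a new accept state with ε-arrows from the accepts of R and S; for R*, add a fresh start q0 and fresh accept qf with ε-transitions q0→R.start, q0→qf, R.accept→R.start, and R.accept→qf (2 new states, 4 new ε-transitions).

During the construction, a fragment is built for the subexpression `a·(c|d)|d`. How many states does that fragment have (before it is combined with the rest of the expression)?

Fragment for `a·(c|d)|d`:
Each of the 4 symbol leaves contributes a 2-state fragment.
  c|d : 6 states
  a·(c|d) : 7 states
  a·(c|d)|d : 11 states

11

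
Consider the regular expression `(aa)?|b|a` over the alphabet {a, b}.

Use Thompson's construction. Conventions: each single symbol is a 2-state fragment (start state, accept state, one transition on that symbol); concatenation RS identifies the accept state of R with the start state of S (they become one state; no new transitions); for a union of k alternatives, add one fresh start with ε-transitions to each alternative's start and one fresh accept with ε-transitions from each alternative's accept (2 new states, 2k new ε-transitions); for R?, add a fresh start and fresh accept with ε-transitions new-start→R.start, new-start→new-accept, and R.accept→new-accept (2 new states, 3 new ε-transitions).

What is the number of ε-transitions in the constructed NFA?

By structural recursion:
Each of the 4 symbol leaves contributes 0 ε-transitions.
  aa = 0 ε-transitions
  (aa)? = 3 ε-transitions
  (aa)?|b|a = 9 ε-transitions

9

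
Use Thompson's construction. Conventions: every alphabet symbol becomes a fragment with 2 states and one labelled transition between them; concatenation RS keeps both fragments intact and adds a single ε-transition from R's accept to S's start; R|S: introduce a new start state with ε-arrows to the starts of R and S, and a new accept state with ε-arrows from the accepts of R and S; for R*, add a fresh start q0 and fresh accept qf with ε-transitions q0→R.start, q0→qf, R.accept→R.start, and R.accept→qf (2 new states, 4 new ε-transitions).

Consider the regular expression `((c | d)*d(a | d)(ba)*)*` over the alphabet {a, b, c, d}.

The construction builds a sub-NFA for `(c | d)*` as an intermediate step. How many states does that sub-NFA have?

Fragment for `(c | d)*`:
Each of the 2 symbol leaves contributes a 2-state fragment.
  c | d = 6 states
  (c | d)* = 8 states

8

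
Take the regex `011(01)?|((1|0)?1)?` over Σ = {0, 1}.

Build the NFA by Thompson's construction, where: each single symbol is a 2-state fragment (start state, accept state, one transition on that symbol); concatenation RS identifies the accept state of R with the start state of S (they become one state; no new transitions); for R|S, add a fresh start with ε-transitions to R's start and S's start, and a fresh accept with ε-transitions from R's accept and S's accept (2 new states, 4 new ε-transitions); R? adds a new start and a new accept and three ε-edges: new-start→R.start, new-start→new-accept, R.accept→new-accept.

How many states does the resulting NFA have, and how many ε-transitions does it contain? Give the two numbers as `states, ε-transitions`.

21, 17

Recursing over subexpressions:
Each of the 8 symbol leaves contributes 2 states and 0 ε-transitions.
  01 = 3 states, 0 ε-transitions
  (01)? = 5 states, 3 ε-transitions
  011(01)? = 8 states, 3 ε-transitions
  1|0 = 6 states, 4 ε-transitions
  (1|0)? = 8 states, 7 ε-transitions
  (1|0)?1 = 9 states, 7 ε-transitions
  ((1|0)?1)? = 11 states, 10 ε-transitions
  011(01)?|((1|0)?1)? = 21 states, 17 ε-transitions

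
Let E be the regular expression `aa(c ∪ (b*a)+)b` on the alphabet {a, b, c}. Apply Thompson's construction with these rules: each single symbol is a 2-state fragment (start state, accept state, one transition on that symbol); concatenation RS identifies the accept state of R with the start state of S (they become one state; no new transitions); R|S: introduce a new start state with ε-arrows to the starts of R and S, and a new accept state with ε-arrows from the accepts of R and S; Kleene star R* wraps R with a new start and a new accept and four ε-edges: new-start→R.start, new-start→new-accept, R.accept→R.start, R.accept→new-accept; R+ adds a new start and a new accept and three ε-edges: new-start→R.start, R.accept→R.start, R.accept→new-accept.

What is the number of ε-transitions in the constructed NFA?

11

Per subexpression:
Each of the 6 symbol leaves contributes 0 ε-transitions.
  b* — 4 ε-transitions
  b*a — 4 ε-transitions
  (b*a)+ — 7 ε-transitions
  c ∪ (b*a)+ — 11 ε-transitions
  aa(c ∪ (b*a)+)b — 11 ε-transitions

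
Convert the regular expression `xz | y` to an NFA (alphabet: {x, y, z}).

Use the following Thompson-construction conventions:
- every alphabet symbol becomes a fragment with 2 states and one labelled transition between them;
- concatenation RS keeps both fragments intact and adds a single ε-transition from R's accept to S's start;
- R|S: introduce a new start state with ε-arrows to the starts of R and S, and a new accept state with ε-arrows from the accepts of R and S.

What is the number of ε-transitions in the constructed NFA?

5

Building bottom-up:
Each of the 3 symbol leaves contributes 0 ε-transitions.
  xz — 1 ε-transition
  xz | y — 5 ε-transitions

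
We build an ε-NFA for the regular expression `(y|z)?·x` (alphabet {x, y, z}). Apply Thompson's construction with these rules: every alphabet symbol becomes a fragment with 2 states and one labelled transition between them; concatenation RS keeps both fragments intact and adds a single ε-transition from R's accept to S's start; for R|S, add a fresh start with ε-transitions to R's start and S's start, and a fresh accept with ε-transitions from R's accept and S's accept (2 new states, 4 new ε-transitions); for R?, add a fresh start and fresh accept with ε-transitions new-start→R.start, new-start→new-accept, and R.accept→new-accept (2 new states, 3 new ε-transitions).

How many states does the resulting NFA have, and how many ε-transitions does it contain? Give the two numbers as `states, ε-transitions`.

Building bottom-up:
Each of the 3 symbol leaves contributes 2 states and 0 ε-transitions.
  y|z → 6 states, 4 ε-transitions
  (y|z)? → 8 states, 7 ε-transitions
  (y|z)?·x → 10 states, 8 ε-transitions

10, 8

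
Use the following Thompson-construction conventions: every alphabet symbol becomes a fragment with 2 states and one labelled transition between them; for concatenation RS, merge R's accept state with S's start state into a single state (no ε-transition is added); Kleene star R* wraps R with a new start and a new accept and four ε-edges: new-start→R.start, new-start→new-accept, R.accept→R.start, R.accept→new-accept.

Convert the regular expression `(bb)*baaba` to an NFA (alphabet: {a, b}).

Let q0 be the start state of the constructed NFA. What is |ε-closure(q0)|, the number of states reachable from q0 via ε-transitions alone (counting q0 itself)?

Let C(F) = |ε-closure(F.start)| within fragment F, and note whether F accepts ε. Symbol fragments have C = 1 and do not accept ε. Then:
  bb → |ε-closure| equals the left operand's closure size = 1 (its accept is not ε-reachable, so the closure stops there)
  (bb)* → new start has ε-edges to the inner start and to the new accept, so |ε-closure| = 2 + 1 = 3
  (bb)*baaba → |ε-closure| = 3 + (1−1) = 3 (closure spills across the concat boundary because the left factor accepts ε)

3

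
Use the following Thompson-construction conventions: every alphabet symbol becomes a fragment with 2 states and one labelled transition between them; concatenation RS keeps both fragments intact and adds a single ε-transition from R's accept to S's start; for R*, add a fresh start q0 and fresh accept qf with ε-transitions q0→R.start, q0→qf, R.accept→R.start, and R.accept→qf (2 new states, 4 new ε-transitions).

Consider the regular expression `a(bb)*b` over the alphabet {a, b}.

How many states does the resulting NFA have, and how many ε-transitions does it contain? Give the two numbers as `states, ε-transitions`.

10, 7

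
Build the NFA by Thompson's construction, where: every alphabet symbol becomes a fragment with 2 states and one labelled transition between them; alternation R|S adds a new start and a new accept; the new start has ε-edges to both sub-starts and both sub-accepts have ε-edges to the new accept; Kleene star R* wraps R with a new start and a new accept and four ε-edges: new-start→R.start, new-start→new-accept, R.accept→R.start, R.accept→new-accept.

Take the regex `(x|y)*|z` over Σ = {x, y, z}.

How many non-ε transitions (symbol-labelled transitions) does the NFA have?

3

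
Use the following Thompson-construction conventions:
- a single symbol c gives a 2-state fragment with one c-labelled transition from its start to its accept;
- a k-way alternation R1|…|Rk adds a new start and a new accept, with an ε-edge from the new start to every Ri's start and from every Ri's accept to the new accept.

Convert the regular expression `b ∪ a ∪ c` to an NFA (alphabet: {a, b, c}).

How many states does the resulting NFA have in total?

8

Recursing over subexpressions:
Each of the 3 symbol leaves contributes a 2-state fragment.
  b ∪ a ∪ c → 8 states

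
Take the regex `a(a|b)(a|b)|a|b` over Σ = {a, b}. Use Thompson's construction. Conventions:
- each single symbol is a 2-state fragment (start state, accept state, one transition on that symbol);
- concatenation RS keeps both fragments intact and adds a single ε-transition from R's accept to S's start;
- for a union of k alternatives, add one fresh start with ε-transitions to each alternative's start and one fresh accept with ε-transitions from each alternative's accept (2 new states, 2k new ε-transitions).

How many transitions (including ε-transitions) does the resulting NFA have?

By structural recursion:
Each of the 7 symbol leaves contributes 1 transition (1 symbol, 0 ε).
  a|b = 6 transitions (2 symbol, 4 ε)
  a|b = 6 transitions (2 symbol, 4 ε)
  a(a|b)(a|b) = 15 transitions (5 symbol, 10 ε)
  a(a|b)(a|b)|a|b = 23 transitions (7 symbol, 16 ε)

23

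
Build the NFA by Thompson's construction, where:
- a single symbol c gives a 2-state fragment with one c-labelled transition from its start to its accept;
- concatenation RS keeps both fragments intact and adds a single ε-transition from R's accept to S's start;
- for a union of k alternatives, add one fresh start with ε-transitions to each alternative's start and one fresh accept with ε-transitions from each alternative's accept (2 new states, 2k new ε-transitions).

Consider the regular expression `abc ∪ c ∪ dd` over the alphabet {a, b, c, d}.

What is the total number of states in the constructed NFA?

By structural recursion:
Each of the 6 symbol leaves contributes a 2-state fragment.
  abc = 6 states
  dd = 4 states
  abc ∪ c ∪ dd = 14 states

14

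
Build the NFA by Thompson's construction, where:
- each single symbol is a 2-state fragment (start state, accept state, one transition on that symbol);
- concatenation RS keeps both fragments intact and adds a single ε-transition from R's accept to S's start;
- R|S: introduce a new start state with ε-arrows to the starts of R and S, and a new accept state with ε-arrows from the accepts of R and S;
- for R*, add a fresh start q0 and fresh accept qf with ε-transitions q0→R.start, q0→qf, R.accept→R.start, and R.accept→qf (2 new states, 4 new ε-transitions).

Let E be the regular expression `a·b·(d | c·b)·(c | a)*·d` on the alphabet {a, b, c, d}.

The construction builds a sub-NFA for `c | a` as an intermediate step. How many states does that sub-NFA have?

6

Fragment for `c | a`:
Each of the 2 symbol leaves contributes a 2-state fragment.
  c | a → 6 states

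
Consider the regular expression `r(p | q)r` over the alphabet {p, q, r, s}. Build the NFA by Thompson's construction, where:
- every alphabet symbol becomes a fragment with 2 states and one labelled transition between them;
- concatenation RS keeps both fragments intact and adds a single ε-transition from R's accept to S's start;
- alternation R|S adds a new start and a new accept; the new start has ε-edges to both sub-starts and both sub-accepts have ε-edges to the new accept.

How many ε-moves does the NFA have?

6

By structural recursion:
Each of the 4 symbol leaves contributes 0 ε-transitions.
  p | q → 4 ε-transitions
  r(p | q)r → 6 ε-transitions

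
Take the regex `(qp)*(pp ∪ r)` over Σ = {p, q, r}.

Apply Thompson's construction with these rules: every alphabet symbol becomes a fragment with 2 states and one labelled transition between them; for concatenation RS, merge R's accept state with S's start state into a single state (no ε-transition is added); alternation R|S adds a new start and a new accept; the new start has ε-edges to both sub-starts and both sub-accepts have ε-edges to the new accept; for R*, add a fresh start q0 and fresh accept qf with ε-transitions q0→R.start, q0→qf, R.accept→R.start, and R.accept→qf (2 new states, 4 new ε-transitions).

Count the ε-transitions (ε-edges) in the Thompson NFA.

8

Bottom-up over the parse tree:
Each of the 5 symbol leaves contributes 0 ε-transitions.
  qp : 0 ε-transitions
  (qp)* : 4 ε-transitions
  pp : 0 ε-transitions
  pp ∪ r : 4 ε-transitions
  (qp)*(pp ∪ r) : 8 ε-transitions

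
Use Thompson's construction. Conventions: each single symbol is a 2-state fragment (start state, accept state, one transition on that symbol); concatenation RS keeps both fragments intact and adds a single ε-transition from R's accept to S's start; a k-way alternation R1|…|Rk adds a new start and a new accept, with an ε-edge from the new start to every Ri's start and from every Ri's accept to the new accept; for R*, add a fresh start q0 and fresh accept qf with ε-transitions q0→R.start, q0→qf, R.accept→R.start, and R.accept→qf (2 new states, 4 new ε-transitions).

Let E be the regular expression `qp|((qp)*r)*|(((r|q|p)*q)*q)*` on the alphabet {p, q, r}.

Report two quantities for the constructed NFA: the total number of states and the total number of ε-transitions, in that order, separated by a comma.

Bottom-up over the parse tree:
Each of the 10 symbol leaves contributes 2 states and 0 ε-transitions.
  qp — 4 states, 1 ε-transition
  qp — 4 states, 1 ε-transition
  (qp)* — 6 states, 5 ε-transitions
  (qp)*r — 8 states, 6 ε-transitions
  ((qp)*r)* — 10 states, 10 ε-transitions
  r|q|p — 8 states, 6 ε-transitions
  (r|q|p)* — 10 states, 10 ε-transitions
  (r|q|p)*q — 12 states, 11 ε-transitions
  ((r|q|p)*q)* — 14 states, 15 ε-transitions
  ((r|q|p)*q)*q — 16 states, 16 ε-transitions
  (((r|q|p)*q)*q)* — 18 states, 20 ε-transitions
  qp|((qp)*r)*|(((r|q|p)*q)*q)* — 34 states, 37 ε-transitions

34, 37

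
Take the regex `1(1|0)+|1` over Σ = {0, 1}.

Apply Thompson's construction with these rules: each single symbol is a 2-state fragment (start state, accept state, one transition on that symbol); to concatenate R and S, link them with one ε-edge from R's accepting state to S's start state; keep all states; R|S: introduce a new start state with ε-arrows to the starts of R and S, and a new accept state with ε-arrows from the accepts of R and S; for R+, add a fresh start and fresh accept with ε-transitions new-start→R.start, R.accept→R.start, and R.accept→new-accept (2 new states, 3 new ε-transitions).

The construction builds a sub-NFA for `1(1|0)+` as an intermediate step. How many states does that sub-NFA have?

10

Fragment for `1(1|0)+`:
Each of the 3 symbol leaves contributes a 2-state fragment.
  1|0 : 6 states
  (1|0)+ : 8 states
  1(1|0)+ : 10 states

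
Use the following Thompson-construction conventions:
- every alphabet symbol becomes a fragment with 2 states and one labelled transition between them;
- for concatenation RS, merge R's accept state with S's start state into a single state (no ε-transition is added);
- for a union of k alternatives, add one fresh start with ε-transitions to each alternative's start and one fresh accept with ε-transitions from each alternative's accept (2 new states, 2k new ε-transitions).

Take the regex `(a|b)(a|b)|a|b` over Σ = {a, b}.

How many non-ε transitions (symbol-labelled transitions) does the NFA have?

Recursing over subexpressions:
Each of the 6 symbol leaves contributes exactly 1 symbol transition.
  a|b = 2 symbol transitions
  a|b = 2 symbol transitions
  (a|b)(a|b) = 4 symbol transitions
  (a|b)(a|b)|a|b = 6 symbol transitions

6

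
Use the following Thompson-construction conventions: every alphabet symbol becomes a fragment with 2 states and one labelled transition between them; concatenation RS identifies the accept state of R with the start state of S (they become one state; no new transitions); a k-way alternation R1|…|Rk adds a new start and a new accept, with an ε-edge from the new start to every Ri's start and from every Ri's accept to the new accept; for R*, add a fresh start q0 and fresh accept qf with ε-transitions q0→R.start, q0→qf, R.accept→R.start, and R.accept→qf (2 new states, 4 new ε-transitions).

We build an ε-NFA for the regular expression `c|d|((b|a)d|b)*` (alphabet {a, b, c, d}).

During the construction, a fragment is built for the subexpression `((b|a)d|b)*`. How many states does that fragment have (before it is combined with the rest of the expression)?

Fragment for `((b|a)d|b)*`:
Each of the 4 symbol leaves contributes a 2-state fragment.
  b|a : 6 states
  (b|a)d : 7 states
  (b|a)d|b : 11 states
  ((b|a)d|b)* : 13 states

13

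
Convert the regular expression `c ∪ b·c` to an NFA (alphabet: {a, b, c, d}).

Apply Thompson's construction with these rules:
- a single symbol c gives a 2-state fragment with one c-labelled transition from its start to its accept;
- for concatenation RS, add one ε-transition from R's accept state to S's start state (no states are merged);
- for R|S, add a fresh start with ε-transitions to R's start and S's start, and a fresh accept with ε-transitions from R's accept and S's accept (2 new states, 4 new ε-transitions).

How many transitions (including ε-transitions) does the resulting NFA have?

8

Per subexpression:
Each of the 3 symbol leaves contributes 1 transition (1 symbol, 0 ε).
  b·c = 3 transitions (2 symbol, 1 ε)
  c ∪ b·c = 8 transitions (3 symbol, 5 ε)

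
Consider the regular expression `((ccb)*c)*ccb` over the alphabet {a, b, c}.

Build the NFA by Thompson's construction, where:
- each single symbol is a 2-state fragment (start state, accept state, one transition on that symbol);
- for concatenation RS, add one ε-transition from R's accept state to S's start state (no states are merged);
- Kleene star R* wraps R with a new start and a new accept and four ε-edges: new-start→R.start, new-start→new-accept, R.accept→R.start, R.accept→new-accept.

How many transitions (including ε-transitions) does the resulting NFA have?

Bottom-up over the parse tree:
Each of the 7 symbol leaves contributes 1 transition (1 symbol, 0 ε).
  ccb — 5 transitions (3 symbol, 2 ε)
  (ccb)* — 9 transitions (3 symbol, 6 ε)
  (ccb)*c — 11 transitions (4 symbol, 7 ε)
  ((ccb)*c)* — 15 transitions (4 symbol, 11 ε)
  ((ccb)*c)*ccb — 21 transitions (7 symbol, 14 ε)

21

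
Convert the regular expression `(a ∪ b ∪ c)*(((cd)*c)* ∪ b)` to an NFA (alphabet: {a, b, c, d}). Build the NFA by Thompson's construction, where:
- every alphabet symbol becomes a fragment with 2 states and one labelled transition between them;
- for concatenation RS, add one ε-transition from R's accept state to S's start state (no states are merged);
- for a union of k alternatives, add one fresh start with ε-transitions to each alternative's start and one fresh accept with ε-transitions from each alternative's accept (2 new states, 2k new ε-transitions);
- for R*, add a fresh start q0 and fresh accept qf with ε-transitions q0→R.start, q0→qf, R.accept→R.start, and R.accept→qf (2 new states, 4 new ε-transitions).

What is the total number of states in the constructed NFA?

Building bottom-up:
Each of the 7 symbol leaves contributes a 2-state fragment.
  a ∪ b ∪ c → 8 states
  (a ∪ b ∪ c)* → 10 states
  cd → 4 states
  (cd)* → 6 states
  (cd)*c → 8 states
  ((cd)*c)* → 10 states
  ((cd)*c)* ∪ b → 14 states
  (a ∪ b ∪ c)*(((cd)*c)* ∪ b) → 24 states

24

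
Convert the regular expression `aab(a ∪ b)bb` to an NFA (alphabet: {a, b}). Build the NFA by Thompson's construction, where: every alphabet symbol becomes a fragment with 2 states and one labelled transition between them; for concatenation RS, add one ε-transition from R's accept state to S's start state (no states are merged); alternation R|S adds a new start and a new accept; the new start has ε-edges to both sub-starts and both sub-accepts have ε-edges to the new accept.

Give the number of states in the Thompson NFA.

Building bottom-up:
Each of the 7 symbol leaves contributes a 2-state fragment.
  a ∪ b → 6 states
  aab(a ∪ b)bb → 16 states

16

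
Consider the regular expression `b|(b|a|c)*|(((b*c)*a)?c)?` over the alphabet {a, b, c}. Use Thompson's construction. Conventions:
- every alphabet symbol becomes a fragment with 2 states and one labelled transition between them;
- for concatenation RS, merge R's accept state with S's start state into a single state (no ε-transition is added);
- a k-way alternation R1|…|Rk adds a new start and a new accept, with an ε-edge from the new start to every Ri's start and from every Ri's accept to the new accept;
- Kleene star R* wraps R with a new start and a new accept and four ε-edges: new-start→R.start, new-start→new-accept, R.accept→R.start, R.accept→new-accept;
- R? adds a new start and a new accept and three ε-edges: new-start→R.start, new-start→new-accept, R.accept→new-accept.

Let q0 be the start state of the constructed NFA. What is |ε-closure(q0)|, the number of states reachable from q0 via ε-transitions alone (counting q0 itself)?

Work bottom-up. For each fragment F, track |ε-closure(F.start)| and whether F's accept lies in that closure (i.e. whether F accepts ε). A single-symbol fragment has closure size 1 and does not accept ε.
  b|a|c : |closure| = 1 + 1 + 1 + 1 = 4 (the new accept is not ε-reachable since no branch accepts ε)
  (b|a|c)* : |closure| = 1 (new start) + 4 (body) + 1 (new accept) = 6
  b* : new start has ε-edges to the inner start and to the new accept, so |closure| = 2 + 1 = 3
  b*c : |closure| = 3 + (1−1) = 3 (closure spills across the concat boundary because the left factor accepts ε)
  (b*c)* : |closure| = 1 (new start) + 3 (body) + 1 (new accept) = 5
  (b*c)*a : the left operand accepts ε, so the closure extends into the next operand (the shared merged state is already counted); |closure| = 5 + (1−1) = 5
  ((b*c)*a)? : |closure| = 1 (new start) + 5 (body) + 1 (new accept, via ε) = 7
  ((b*c)*a)?c : the left operand accepts ε, so the closure extends into the next operand (the shared merged state is already counted); |closure| = 7 + (1−1) = 7
  (((b*c)*a)?c)? : new start has ε-edges to the inner start and to the new accept, so |closure| = 2 + 7 = 9
  b|(b|a|c)*|(((b*c)*a)?c)? : |closure| = 1 (new start) + (1 + 6 + 9) + 1 (new accept, since some branch ε-reaches its own accept) = 18

18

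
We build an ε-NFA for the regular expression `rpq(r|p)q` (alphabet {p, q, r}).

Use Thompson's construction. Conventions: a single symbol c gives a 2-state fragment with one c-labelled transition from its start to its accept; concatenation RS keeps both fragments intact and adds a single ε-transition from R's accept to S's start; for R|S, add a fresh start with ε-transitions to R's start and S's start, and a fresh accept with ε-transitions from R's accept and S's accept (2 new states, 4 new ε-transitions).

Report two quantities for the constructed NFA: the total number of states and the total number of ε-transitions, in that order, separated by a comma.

14, 8

Bottom-up over the parse tree:
Each of the 6 symbol leaves contributes 2 states and 0 ε-transitions.
  r|p : 6 states, 4 ε-transitions
  rpq(r|p)q : 14 states, 8 ε-transitions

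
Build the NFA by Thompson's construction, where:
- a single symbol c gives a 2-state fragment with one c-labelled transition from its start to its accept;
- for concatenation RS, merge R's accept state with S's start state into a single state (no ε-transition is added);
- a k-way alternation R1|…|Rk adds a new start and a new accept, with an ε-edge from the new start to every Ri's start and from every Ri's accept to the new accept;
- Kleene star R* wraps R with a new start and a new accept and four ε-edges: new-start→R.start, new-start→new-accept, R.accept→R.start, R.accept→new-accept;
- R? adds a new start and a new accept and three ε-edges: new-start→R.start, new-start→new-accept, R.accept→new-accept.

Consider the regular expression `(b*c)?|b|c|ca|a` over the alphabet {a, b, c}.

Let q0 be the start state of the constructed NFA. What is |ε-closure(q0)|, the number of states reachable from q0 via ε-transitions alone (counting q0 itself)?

Let C(F) = |ε-closure(F.start)| within fragment F, and note whether F accepts ε. Symbol fragments have C = 1 and do not accept ε. Then:
  b* : new start has ε-edges to the inner start and to the new accept, so |ε-closure| = 2 + 1 = 3
  b*c : the left operand accepts ε, so the closure extends into the next operand (the shared merged state is already counted); |ε-closure| = 3 + (1−1) = 3
  (b*c)? : |ε-closure| = 1 (new start) + 3 (body) + 1 (new accept, via ε) = 5
  ca : |ε-closure| equals the left operand's closure size = 1 (its accept is not ε-reachable, so the closure stops there)
  (b*c)?|b|c|ca|a : |ε-closure| = 1 (new start) + (5 + 1 + 1 + 1 + 1) + 1 (new accept, since some branch ε-reaches its own accept) = 11

11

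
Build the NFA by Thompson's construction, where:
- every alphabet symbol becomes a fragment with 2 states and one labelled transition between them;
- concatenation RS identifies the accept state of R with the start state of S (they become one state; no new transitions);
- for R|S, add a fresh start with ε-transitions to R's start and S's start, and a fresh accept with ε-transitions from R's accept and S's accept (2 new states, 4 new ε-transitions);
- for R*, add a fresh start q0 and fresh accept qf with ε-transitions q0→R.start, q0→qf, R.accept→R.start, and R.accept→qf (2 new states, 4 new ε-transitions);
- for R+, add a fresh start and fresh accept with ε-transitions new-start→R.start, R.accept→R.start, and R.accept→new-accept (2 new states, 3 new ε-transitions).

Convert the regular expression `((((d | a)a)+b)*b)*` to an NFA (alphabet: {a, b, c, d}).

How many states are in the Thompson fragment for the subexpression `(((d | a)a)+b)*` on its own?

12

Fragment for `(((d | a)a)+b)*`:
Each of the 4 symbol leaves contributes a 2-state fragment.
  d | a : 6 states
  (d | a)a : 7 states
  ((d | a)a)+ : 9 states
  ((d | a)a)+b : 10 states
  (((d | a)a)+b)* : 12 states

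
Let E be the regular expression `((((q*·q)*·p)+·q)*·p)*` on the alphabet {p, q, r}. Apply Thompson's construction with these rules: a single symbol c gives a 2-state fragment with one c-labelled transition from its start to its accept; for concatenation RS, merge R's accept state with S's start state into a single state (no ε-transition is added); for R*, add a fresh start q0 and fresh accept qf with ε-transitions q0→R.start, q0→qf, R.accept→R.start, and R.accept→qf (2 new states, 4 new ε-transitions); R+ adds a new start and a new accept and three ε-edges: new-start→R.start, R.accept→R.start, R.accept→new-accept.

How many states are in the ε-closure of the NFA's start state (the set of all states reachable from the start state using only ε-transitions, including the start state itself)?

Let C(F) = |ε-closure(F.start)| within fragment F, and note whether F accepts ε. Symbol fragments have C = 1 and do not accept ε. Then:
  q* : the star's fresh start ε-reaches both the body's start and the fresh accept: C = 2 + 1 = 3
  q*·q : the left operand accepts ε, so the closure extends into the next operand (the shared merged state is already counted); C = 3 + (1−1) = 3
  (q*·q)* : C = 1 (new start) + 3 (body) + 1 (new accept) = 5
  (q*·q)*·p : C = 5 + (1−1) = 5 (closure spills across the concat boundary because the left factor accepts ε)
  ((q*·q)*·p)+ : new start ε-reaches only the body's start; the new accept needs a symbol first: C = 1 + 5 = 6
  ((q*·q)*·p)+·q : same as the first factor's closure: C = 6
  (((q*·q)*·p)+·q)* : new start has ε-edges to the inner start and to the new accept, so C = 2 + 6 = 8
  (((q*·q)*·p)+·q)*·p : the left operand accepts ε, so the closure extends into the next operand (the shared merged state is already counted); C = 8 + (1−1) = 8
  ((((q*·q)*·p)+·q)*·p)* : C = 1 (new start) + 8 (body) + 1 (new accept) = 10

10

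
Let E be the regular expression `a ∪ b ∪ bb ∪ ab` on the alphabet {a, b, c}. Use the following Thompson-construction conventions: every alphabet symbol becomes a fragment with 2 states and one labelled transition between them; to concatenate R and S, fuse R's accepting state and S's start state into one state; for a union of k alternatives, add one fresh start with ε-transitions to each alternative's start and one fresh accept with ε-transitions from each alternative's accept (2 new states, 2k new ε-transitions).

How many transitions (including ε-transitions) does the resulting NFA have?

14

Recursing over subexpressions:
Each of the 6 symbol leaves contributes 1 transition (1 symbol, 0 ε).
  bb — 2 transitions (2 symbol, 0 ε)
  ab — 2 transitions (2 symbol, 0 ε)
  a ∪ b ∪ bb ∪ ab — 14 transitions (6 symbol, 8 ε)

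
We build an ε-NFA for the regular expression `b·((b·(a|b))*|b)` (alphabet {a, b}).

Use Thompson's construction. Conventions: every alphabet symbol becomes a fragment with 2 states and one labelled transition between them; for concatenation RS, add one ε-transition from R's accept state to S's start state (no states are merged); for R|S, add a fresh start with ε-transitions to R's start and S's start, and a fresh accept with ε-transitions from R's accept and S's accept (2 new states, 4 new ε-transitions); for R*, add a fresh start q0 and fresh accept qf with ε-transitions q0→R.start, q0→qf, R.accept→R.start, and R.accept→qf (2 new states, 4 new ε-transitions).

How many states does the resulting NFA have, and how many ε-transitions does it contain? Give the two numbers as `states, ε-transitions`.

16, 14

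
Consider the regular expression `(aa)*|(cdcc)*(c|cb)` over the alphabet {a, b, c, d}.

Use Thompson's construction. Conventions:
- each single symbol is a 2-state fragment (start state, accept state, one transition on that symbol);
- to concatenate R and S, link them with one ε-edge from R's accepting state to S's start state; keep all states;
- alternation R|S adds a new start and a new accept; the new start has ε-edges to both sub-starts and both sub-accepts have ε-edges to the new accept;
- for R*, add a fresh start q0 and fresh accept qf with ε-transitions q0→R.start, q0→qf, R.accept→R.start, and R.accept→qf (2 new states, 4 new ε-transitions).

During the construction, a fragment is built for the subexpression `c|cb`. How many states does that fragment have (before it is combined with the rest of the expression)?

Fragment for `c|cb`:
Each of the 3 symbol leaves contributes a 2-state fragment.
  cb — 4 states
  c|cb — 8 states

8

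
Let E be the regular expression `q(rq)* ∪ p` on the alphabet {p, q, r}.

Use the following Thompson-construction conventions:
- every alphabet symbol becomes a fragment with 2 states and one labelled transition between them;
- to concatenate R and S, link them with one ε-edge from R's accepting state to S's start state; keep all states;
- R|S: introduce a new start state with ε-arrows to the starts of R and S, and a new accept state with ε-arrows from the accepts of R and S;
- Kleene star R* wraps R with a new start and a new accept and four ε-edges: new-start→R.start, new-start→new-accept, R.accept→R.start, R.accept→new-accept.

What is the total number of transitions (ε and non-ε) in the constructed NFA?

14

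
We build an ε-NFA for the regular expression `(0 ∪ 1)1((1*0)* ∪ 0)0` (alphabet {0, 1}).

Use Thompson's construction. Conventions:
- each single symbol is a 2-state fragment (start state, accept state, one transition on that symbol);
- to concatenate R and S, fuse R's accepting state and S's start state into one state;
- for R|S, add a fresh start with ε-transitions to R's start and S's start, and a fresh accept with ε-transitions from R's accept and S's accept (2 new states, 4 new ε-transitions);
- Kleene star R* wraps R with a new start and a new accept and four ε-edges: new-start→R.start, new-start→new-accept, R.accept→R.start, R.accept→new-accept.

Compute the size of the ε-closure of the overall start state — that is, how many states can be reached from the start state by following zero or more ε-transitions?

3

Let C(F) = |ε-closure(F.start)| within fragment F, and note whether F accepts ε. Symbol fragments have C = 1 and do not accept ε. Then:
  0 ∪ 1 → new start ε-reaches every alternative's start; none of them accept ε, so the new accept is not reached: |closure| = 1 + 1 + 1 = 3
  1* → new start has ε-edges to the inner start and to the new accept, so |closure| = 2 + 1 = 3
  1*0 → |closure| = 3 + (1−1) = 3 (closure spills across the concat boundary because the left factor accepts ε)
  (1*0)* → |closure| = 1 (new start) + 3 (body) + 1 (new accept) = 5
  (1*0)* ∪ 0 → |closure| = 1 (new start) + (5 + 1) + 1 (new accept, since some branch ε-reaches its own accept) = 8
  (0 ∪ 1)1((1*0)* ∪ 0)0 → same as the first factor's closure: |closure| = 3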